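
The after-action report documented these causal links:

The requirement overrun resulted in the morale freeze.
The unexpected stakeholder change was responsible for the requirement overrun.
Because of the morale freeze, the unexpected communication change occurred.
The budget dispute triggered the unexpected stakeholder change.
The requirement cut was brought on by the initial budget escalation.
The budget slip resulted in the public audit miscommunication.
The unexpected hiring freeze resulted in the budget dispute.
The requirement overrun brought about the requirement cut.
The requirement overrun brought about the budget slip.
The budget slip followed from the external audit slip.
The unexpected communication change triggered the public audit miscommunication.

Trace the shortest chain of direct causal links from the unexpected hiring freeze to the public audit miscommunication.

the unexpected hiring freeze → the budget dispute
the budget dispute → the unexpected stakeholder change
the unexpected stakeholder change → the requirement overrun
the requirement overrun → the budget slip
the budget slip → the public audit miscommunication
Length: 5 steps.

the unexpected hiring freeze → the budget dispute → the unexpected stakeholder change → the requirement overrun → the budget slip → the public audit miscommunication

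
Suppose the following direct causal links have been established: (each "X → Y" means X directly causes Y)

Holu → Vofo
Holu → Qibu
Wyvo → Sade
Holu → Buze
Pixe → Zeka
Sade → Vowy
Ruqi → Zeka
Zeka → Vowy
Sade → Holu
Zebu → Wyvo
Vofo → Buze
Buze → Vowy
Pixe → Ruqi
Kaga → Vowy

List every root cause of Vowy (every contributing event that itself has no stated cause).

Tracing upstream from Vowy: Vowy ← Zeka ← Pixe.
A separate upstream branch: Vowy ← Kaga.
A separate upstream branch: Vowy ← Sade ← Wyvo ← Zebu.
Each of those chain origins has no stated cause.

Kaga, Pixe, Zebu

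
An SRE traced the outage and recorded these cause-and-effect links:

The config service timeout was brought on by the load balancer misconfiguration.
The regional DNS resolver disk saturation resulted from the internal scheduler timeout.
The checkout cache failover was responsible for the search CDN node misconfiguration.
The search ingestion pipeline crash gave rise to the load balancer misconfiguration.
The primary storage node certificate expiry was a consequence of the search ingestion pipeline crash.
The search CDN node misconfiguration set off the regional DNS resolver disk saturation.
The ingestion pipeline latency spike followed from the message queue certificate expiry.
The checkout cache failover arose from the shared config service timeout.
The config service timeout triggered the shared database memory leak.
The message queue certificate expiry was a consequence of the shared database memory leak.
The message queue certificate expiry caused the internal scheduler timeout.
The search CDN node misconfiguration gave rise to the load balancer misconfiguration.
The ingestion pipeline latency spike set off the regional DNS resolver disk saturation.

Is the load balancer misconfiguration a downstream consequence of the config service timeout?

No

The config service timeout leads to the shared database memory leak, the message queue certificate expiry, the internal scheduler timeout, the ingestion pipeline latency spike, the regional DNS resolver disk saturation; the load balancer misconfiguration is not among them.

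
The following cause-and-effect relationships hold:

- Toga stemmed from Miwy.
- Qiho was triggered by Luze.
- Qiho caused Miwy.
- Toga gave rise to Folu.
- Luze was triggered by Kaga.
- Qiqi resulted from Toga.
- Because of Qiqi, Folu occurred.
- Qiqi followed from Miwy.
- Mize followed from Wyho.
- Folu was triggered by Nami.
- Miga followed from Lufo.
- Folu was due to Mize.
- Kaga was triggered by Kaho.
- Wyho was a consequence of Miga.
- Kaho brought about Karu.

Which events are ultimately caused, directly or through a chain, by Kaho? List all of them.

Direct effects: Karu, Kaga.
2 steps out: Luze.
3 steps out: Qiho.
4 steps out: Miwy.
5 steps out: Toga, Qiqi.
6 steps out: Folu.
Not reachable from it: Lufo, Miga, Wyho, Mize, Nami.

Folu, Kaga, Karu, Luze, Miwy, Qiho, Qiqi, Toga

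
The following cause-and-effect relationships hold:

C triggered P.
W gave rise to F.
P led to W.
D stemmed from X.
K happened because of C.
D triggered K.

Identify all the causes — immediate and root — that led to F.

Immediate cause of F: W.
Further upstream: C, P.

C, P, W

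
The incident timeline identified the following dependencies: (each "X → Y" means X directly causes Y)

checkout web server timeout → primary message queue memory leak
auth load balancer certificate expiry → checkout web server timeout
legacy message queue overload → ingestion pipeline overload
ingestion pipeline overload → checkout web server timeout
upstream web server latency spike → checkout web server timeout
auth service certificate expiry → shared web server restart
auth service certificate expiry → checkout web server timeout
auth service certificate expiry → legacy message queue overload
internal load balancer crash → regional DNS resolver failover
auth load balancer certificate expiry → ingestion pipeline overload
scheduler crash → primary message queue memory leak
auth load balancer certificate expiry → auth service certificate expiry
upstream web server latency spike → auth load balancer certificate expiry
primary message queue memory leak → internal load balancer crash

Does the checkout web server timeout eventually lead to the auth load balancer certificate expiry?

The checkout web server timeout leads to the primary message queue memory leak, the internal load balancer crash, the regional DNS resolver failover; the auth load balancer certificate expiry is not among them.

No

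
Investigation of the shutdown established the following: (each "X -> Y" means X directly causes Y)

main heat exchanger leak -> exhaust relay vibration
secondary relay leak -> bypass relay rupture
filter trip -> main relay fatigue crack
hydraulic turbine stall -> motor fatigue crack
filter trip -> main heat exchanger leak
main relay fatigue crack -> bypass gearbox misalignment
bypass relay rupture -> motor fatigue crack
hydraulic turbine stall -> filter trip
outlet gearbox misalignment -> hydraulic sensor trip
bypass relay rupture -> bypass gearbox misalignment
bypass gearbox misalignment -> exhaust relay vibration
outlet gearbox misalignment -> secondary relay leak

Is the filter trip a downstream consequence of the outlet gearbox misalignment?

The outlet gearbox misalignment leads to the secondary relay leak, the hydraulic sensor trip, the bypass relay rupture, the bypass gearbox misalignment, the motor fatigue crack, the exhaust relay vibration; the filter trip is not among them.

No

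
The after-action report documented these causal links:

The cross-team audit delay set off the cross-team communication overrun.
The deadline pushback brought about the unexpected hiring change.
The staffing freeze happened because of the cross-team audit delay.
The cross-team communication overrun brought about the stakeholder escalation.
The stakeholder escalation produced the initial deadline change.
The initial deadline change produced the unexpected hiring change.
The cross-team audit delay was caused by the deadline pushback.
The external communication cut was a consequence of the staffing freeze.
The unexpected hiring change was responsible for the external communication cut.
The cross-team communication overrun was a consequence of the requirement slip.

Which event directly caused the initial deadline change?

Upstream contributors include the deadline pushback, the cross-team audit delay, the cross-team communication overrun, the requirement slip, but only the stakeholder escalation feeds directly into the initial deadline change.

the stakeholder escalation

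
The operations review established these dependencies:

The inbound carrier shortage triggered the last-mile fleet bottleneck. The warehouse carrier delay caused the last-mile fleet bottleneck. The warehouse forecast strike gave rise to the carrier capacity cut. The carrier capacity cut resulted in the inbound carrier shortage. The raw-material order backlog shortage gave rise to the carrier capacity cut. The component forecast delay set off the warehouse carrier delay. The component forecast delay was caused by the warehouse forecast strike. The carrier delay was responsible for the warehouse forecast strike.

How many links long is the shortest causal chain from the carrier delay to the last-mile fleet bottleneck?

4

Shortest chain: the carrier delay → the warehouse forecast strike → the carrier capacity cut → the inbound carrier shortage → the last-mile fleet bottleneck.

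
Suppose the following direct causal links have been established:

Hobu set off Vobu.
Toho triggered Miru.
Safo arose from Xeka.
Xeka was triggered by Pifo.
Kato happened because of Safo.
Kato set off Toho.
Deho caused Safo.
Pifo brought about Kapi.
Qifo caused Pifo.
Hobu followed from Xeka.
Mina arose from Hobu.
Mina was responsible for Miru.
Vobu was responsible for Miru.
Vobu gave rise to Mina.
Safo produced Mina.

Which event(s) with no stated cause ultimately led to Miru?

Deho, Qifo

Tracing upstream from Miru: Miru ← Mina ← Safo ← Deho.
A separate upstream branch: Miru ← Vobu ← Hobu ← Xeka ← Pifo ← Qifo.
Each of those chain origins has no stated cause.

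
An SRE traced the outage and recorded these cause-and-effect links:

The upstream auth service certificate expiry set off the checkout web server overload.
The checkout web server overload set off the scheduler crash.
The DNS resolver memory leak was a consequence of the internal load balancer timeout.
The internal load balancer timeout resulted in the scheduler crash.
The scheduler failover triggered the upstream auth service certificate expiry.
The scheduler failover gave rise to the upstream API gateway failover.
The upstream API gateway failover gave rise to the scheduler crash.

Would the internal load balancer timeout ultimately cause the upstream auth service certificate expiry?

No

The internal load balancer timeout leads to the DNS resolver memory leak, the scheduler crash; the upstream auth service certificate expiry is not among them.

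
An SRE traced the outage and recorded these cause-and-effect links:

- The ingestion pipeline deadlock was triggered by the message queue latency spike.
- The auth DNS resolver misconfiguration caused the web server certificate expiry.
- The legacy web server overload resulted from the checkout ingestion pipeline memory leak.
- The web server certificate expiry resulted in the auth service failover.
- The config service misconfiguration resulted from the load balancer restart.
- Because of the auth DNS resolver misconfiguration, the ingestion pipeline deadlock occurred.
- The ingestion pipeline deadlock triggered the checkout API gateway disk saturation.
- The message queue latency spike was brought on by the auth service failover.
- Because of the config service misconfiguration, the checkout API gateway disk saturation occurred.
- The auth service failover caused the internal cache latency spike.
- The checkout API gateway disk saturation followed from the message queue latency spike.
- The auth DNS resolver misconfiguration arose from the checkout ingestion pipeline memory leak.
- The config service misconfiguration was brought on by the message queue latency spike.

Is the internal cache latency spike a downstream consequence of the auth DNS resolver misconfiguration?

Yes

There is a causal chain: the auth DNS resolver misconfiguration → the web server certificate expiry → the auth service failover → the internal cache latency spike.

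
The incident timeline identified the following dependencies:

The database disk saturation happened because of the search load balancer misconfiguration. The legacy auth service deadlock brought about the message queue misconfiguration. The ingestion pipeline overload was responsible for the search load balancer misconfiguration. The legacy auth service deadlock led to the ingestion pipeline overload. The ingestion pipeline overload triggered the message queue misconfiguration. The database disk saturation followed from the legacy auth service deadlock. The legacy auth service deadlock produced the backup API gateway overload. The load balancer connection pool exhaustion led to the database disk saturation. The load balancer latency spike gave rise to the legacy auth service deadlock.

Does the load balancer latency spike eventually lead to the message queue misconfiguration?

Yes

There is a causal chain: the load balancer latency spike → the legacy auth service deadlock → the message queue misconfiguration.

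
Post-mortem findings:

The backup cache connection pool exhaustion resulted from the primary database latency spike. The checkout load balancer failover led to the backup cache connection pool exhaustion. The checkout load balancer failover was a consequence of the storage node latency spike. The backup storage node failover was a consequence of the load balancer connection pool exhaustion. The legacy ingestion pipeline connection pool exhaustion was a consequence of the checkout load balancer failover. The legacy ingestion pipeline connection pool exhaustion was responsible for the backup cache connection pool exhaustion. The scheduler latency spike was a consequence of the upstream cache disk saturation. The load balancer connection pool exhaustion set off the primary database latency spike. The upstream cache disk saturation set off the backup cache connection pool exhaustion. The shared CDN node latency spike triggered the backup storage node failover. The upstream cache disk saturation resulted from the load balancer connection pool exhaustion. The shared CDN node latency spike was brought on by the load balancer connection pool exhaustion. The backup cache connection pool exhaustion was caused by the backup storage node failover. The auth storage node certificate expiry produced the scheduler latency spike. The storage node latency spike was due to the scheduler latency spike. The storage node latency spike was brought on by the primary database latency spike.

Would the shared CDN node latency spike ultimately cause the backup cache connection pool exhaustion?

Yes

There is a causal chain: the shared CDN node latency spike → the backup storage node failover → the backup cache connection pool exhaustion.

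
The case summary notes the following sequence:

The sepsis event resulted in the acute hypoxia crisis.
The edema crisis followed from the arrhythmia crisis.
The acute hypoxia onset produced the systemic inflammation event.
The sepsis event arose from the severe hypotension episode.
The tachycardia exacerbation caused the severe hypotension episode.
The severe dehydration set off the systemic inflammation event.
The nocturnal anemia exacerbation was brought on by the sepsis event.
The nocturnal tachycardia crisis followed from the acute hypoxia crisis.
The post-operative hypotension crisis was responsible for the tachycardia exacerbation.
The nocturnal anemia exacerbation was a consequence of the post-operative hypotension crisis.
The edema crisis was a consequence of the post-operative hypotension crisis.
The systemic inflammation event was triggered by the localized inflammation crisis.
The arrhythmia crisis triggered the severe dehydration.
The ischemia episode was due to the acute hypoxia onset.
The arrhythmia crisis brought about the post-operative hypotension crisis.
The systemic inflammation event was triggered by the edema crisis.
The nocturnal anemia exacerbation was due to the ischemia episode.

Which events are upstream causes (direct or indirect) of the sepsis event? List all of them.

Immediate cause of the sepsis event: the severe hypotension episode.
Further upstream: the arrhythmia crisis, the post-operative hypotension crisis, the tachycardia exacerbation.

the arrhythmia crisis, the post-operative hypotension crisis, the severe hypotension episode, the tachycardia exacerbation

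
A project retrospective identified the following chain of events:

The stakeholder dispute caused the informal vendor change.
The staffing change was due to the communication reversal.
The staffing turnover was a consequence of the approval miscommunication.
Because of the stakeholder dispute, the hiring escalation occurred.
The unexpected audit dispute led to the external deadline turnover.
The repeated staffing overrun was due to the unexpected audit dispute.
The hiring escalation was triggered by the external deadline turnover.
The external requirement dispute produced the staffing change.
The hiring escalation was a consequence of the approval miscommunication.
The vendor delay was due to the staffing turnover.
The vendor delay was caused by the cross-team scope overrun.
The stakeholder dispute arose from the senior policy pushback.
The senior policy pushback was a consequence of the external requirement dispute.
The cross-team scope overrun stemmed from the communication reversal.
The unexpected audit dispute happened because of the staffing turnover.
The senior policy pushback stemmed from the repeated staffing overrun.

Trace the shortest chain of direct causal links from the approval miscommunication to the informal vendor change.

the approval miscommunication → the staffing turnover
the staffing turnover → the unexpected audit dispute
the unexpected audit dispute → the repeated staffing overrun
the repeated staffing overrun → the senior policy pushback
the senior policy pushback → the stakeholder dispute
the stakeholder dispute → the informal vendor change
Length: 6 steps.

the approval miscommunication → the staffing turnover → the unexpected audit dispute → the repeated staffing overrun → the senior policy pushback → the stakeholder dispute → the informal vendor change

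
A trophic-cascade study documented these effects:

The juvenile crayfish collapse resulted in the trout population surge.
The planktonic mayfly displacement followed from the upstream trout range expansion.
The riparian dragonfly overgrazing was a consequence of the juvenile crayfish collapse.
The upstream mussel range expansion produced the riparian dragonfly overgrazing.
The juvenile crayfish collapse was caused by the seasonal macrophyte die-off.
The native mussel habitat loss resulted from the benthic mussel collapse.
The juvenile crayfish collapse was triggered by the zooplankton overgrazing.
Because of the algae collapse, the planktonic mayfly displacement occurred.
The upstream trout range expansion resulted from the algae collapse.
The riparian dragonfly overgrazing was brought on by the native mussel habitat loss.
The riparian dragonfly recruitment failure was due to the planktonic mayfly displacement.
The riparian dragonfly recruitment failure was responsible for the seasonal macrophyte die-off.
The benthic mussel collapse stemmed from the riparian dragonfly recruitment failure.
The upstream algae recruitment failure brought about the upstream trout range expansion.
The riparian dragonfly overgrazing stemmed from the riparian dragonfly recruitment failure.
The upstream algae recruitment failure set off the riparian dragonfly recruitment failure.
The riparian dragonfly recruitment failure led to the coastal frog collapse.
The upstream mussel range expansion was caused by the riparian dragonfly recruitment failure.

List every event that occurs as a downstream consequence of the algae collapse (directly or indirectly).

the benthic mussel collapse, the coastal frog collapse, the juvenile crayfish collapse, the native mussel habitat loss, the planktonic mayfly displacement, the riparian dragonfly overgrazing, the riparian dragonfly recruitment failure, the seasonal macrophyte die-off, the trout population surge, the upstream mussel range expansion, the upstream trout range expansion

Direct effects: the upstream trout range expansion, the planktonic mayfly displacement.
2 steps out: the riparian dragonfly recruitment failure.
3 steps out: the seasonal macrophyte die-off, the coastal frog collapse, the upstream mussel range expansion, the benthic mussel collapse, the riparian dragonfly overgrazing.
4 steps out: the juvenile crayfish collapse, the native mussel habitat loss.
5 steps out: the trout population surge.
Not reachable from it: the upstream algae recruitment failure, the zooplankton overgrazing.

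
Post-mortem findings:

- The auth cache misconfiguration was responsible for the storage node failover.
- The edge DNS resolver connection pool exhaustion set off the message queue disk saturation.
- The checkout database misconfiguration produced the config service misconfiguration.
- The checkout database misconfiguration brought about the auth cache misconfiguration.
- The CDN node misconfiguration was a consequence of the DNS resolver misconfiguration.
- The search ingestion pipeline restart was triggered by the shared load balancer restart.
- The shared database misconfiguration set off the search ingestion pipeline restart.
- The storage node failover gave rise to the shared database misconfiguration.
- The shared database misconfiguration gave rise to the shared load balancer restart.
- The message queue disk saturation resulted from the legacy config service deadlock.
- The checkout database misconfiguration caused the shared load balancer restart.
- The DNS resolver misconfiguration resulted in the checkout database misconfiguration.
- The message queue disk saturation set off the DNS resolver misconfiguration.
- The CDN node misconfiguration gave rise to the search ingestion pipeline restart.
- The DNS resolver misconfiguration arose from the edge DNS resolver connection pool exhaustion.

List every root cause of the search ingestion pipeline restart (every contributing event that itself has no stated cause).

the edge DNS resolver connection pool exhaustion, the legacy config service deadlock

Tracing upstream from the search ingestion pipeline restart: the search ingestion pipeline restart ← the CDN node misconfiguration ← the DNS resolver misconfiguration ← the message queue disk saturation ← the legacy config service deadlock.
A separate upstream branch: the search ingestion pipeline restart ← the CDN node misconfiguration ← the DNS resolver misconfiguration ← the edge DNS resolver connection pool exhaustion.
Each of those chain origins has no stated cause.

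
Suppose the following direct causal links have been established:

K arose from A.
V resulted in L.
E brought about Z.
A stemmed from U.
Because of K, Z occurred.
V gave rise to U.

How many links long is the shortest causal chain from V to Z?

4

Shortest chain: V → U → A → K → Z.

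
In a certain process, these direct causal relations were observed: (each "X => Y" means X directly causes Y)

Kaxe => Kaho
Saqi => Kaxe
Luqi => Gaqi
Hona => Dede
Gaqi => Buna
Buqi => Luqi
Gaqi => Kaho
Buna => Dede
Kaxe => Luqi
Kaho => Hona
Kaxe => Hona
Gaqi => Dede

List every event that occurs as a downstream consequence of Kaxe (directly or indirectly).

Direct effects: Luqi, Kaho, Hona.
2 steps out: Gaqi, Dede.
3 steps out: Buna.
Not reachable from it: Saqi, Buqi.

Buna, Dede, Gaqi, Hona, Kaho, Luqi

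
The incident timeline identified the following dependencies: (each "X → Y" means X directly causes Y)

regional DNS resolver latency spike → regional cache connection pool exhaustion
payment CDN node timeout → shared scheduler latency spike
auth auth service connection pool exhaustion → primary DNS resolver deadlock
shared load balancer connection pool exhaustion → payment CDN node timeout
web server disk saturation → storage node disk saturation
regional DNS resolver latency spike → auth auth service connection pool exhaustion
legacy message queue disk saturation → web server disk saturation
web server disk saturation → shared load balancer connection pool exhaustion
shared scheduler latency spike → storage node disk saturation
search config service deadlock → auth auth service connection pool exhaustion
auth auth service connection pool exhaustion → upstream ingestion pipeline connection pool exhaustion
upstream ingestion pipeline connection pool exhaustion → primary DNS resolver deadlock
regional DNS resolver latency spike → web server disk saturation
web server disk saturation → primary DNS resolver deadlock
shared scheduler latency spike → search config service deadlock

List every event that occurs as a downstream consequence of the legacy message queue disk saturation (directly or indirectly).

Direct effects: the web server disk saturation.
2 steps out: the shared load balancer connection pool exhaustion, the storage node disk saturation, the primary DNS resolver deadlock.
3 steps out: the payment CDN node timeout.
4 steps out: the shared scheduler latency spike.
5 steps out: the search config service deadlock.
6 steps out: the auth auth service connection pool exhaustion.
7 steps out: the upstream ingestion pipeline connection pool exhaustion.
Not reachable from it: the regional DNS resolver latency spike, the regional cache connection pool exhaustion.

the auth auth service connection pool exhaustion, the payment CDN node timeout, the primary DNS resolver deadlock, the search config service deadlock, the shared load balancer connection pool exhaustion, the shared scheduler latency spike, the storage node disk saturation, the upstream ingestion pipeline connection pool exhaustion, the web server disk saturation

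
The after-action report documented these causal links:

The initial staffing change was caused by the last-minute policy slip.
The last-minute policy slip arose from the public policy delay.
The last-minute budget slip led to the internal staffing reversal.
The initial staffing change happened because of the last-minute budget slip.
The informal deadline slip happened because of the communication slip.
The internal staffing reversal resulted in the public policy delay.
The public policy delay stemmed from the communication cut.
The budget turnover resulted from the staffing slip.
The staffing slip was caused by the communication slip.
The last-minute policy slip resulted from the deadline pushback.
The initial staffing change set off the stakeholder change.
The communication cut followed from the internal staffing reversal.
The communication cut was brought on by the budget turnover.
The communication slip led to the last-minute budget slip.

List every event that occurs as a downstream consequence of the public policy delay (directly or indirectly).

the initial staffing change, the last-minute policy slip, the stakeholder change

Direct effects: the last-minute policy slip.
2 steps out: the initial staffing change.
3 steps out: the stakeholder change.
Not reachable from it: the communication slip, the staffing slip, the informal deadline slip, the last-minute budget slip, the internal staffing reversal, the budget turnover, the communication cut, the deadline pushback.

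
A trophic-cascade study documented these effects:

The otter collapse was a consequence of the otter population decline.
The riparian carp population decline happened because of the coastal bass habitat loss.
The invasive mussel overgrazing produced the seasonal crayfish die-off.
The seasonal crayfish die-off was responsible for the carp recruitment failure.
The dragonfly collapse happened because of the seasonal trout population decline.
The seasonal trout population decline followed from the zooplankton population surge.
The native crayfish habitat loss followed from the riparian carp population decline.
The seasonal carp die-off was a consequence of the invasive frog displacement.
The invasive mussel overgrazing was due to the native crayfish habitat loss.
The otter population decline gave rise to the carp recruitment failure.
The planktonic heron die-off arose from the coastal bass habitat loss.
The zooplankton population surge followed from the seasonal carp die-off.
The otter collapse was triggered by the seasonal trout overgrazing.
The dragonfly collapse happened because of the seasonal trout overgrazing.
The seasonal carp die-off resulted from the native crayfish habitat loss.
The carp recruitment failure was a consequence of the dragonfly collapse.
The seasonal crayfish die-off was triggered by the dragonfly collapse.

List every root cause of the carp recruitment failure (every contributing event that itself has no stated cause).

the coastal bass habitat loss, the invasive frog displacement, the otter population decline, the seasonal trout overgrazing

Tracing upstream from the carp recruitment failure: the carp recruitment failure ← the dragonfly collapse ← the seasonal trout population decline ← the zooplankton population surge ← the seasonal carp die-off ← the invasive frog displacement.
A separate upstream branch: the carp recruitment failure ← the seasonal crayfish die-off ← the invasive mussel overgrazing ← the native crayfish habitat loss ← the riparian carp population decline ← the coastal bass habitat loss.
A separate upstream branch: the carp recruitment failure ← the dragonfly collapse ← the seasonal trout overgrazing.
A separate upstream branch: the carp recruitment failure ← the otter population decline.
Each of those chain origins has no stated cause.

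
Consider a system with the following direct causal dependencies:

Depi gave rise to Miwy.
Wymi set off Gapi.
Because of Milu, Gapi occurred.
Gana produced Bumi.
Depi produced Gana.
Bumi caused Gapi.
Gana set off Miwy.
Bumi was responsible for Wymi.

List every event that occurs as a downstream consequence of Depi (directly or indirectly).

Direct effects: Gana, Miwy.
2 steps out: Bumi.
3 steps out: Wymi, Gapi.
Not reachable from it: Milu.

Bumi, Gana, Gapi, Miwy, Wymi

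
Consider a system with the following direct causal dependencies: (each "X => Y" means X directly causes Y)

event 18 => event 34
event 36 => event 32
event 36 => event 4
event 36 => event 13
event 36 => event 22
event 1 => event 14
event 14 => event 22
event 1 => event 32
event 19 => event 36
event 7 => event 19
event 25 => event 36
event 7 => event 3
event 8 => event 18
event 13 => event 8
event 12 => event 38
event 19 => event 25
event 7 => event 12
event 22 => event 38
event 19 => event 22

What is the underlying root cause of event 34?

Tracing upstream from event 34: event 34 ← event 18 ← event 8 ← event 13 ← event 36 ← event 19 ← event 7.
Event 7 has no stated cause, so it is the root.

event 7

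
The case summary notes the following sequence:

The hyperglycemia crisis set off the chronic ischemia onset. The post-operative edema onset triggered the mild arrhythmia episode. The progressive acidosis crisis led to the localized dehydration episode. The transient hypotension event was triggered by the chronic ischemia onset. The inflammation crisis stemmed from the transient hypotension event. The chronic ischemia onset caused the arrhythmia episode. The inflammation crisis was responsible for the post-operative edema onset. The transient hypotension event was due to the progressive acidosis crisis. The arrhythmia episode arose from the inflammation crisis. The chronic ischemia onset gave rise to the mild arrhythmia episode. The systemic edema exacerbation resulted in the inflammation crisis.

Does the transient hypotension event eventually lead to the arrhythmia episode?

There is a causal chain: the transient hypotension event → the inflammation crisis → the arrhythmia episode.

Yes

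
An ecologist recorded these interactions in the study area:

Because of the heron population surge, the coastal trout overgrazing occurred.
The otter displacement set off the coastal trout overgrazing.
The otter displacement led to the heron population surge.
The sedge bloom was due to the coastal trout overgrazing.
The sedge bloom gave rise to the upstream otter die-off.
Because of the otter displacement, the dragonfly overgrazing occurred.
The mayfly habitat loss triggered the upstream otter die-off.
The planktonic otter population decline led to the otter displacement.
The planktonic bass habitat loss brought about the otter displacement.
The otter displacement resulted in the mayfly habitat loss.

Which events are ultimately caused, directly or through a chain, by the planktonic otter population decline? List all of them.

Direct effects: the otter displacement.
2 steps out: the dragonfly overgrazing, the heron population surge, the mayfly habitat loss, the coastal trout overgrazing.
3 steps out: the sedge bloom, the upstream otter die-off.
Not reachable from it: the planktonic bass habitat loss.

the coastal trout overgrazing, the dragonfly overgrazing, the heron population surge, the mayfly habitat loss, the otter displacement, the sedge bloom, the upstream otter die-off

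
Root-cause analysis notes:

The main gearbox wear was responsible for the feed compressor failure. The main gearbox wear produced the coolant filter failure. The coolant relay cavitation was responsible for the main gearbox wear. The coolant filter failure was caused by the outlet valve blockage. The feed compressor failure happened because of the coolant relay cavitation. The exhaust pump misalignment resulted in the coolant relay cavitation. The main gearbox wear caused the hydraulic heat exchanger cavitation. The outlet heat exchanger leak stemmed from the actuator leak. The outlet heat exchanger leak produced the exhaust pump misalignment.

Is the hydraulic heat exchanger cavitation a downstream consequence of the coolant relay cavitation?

There is a causal chain: the coolant relay cavitation → the main gearbox wear → the hydraulic heat exchanger cavitation.

Yes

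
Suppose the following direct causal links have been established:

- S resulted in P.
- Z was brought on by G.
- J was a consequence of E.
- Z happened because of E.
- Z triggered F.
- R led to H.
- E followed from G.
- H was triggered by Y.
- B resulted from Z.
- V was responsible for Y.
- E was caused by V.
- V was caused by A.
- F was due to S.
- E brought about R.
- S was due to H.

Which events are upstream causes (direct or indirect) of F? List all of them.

Immediate causes of F: Z, S.
Further upstream: G, A, V, Y, E, R, H.

A, E, G, H, R, S, V, Y, Z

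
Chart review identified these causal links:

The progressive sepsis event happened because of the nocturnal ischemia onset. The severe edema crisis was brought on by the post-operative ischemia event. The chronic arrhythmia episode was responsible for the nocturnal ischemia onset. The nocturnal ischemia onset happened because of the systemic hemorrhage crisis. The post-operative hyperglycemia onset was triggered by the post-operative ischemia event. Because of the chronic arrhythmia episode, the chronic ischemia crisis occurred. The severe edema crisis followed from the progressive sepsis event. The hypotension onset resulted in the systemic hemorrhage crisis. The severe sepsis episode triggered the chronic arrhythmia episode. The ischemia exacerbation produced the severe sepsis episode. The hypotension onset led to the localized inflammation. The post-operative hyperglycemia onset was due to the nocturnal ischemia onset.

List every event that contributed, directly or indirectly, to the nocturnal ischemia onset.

the chronic arrhythmia episode, the hypotension onset, the ischemia exacerbation, the severe sepsis episode, the systemic hemorrhage crisis

Immediate causes of the nocturnal ischemia onset: the systemic hemorrhage crisis, the chronic arrhythmia episode.
Further upstream: the ischemia exacerbation, the hypotension onset, the severe sepsis episode.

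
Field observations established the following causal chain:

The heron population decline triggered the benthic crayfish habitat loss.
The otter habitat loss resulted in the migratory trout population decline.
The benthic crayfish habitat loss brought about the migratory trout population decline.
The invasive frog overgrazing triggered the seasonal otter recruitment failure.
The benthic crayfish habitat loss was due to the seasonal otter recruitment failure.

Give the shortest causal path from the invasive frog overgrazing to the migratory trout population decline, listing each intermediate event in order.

the invasive frog overgrazing → the seasonal otter recruitment failure → the benthic crayfish habitat loss → the migratory trout population decline

the invasive frog overgrazing → the seasonal otter recruitment failure
the seasonal otter recruitment failure → the benthic crayfish habitat loss
the benthic crayfish habitat loss → the migratory trout population decline
Length: 3 steps.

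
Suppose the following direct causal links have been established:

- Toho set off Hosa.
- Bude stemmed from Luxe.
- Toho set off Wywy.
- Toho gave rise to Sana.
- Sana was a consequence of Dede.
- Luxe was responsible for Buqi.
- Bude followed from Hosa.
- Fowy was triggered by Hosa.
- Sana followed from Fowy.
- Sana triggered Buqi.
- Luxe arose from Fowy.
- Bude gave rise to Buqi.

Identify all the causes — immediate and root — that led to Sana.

Dede, Fowy, Hosa, Toho

Immediate causes of Sana: Toho, Fowy, Dede.
Further upstream: Hosa.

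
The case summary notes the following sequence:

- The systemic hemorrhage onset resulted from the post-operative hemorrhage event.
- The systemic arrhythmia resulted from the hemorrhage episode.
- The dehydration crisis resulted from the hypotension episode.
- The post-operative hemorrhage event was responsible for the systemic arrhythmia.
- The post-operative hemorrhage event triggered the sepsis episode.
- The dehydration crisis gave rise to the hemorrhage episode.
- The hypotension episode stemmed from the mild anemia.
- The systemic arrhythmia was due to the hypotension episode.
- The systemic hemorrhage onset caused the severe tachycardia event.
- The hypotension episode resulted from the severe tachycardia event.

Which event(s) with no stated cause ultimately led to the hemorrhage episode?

Tracing upstream from the hemorrhage episode: the hemorrhage episode ← the dehydration crisis ← the hypotension episode ← the severe tachycardia event ← the systemic hemorrhage onset ← the post-operative hemorrhage event.
A separate upstream branch: the hemorrhage episode ← the dehydration crisis ← the hypotension episode ← the mild anemia.
Each of those chain origins has no stated cause.

the mild anemia, the post-operative hemorrhage event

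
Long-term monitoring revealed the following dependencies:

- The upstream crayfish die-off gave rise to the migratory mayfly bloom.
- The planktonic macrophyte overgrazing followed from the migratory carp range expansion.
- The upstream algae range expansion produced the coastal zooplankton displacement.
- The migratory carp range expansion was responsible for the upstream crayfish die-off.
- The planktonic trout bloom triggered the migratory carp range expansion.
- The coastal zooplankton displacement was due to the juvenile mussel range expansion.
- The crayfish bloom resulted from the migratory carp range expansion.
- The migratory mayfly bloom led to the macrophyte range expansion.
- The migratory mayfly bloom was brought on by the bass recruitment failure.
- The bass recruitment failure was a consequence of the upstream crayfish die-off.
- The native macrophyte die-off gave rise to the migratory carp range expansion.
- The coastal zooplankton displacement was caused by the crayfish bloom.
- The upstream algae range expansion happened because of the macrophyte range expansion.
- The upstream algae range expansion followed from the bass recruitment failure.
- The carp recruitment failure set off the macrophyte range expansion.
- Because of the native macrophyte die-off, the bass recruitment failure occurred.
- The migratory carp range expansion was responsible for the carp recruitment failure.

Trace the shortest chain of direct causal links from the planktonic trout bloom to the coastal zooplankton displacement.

the planktonic trout bloom → the migratory carp range expansion → the crayfish bloom → the coastal zooplankton displacement

the planktonic trout bloom → the migratory carp range expansion
the migratory carp range expansion → the crayfish bloom
the crayfish bloom → the coastal zooplankton displacement
Length: 3 steps.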